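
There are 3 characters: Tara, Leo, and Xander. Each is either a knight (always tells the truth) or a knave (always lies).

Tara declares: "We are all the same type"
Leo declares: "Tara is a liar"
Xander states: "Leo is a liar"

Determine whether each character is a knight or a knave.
Tara is a knave.
Leo is a knight.
Xander is a knave.

Verification:
- Tara (knave) says "We are all the same type" - this is FALSE (a lie) because Leo is a knight and Tara and Xander are knaves.
- Leo (knight) says "Tara is a liar" - this is TRUE because Tara is a knave.
- Xander (knave) says "Leo is a liar" - this is FALSE (a lie) because Leo is a knight.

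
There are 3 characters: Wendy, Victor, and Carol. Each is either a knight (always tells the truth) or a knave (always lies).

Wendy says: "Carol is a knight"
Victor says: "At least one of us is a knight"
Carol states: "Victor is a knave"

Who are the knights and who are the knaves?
Wendy is a knave.
Victor is a knight.
Carol is a knave.

Verification:
- Wendy (knave) says "Carol is a knight" - this is FALSE (a lie) because Carol is a knave.
- Victor (knight) says "At least one of us is a knight" - this is TRUE because Victor is a knight.
- Carol (knave) says "Victor is a knave" - this is FALSE (a lie) because Victor is a knight.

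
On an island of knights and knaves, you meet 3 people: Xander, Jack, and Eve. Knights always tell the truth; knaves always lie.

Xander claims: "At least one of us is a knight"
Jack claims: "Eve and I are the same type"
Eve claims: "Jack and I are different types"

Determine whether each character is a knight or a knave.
Xander is a knight.
Jack is a knave.
Eve is a knight.

Verification:
- Xander (knight) says "At least one of us is a knight" - this is TRUE because Xander and Eve are knights.
- Jack (knave) says "Eve and I are the same type" - this is FALSE (a lie) because Jack is a knave and Eve is a knight.
- Eve (knight) says "Jack and I are different types" - this is TRUE because Eve is a knight and Jack is a knave.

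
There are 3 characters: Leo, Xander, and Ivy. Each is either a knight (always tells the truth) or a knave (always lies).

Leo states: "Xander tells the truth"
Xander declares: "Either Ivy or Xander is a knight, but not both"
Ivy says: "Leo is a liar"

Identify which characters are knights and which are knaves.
Leo is a knight.
Xander is a knight.
Ivy is a knave.

Verification:
- Leo (knight) says "Xander tells the truth" - this is TRUE because Xander is a knight.
- Xander (knight) says "Either Ivy or Xander is a knight, but not both" - this is TRUE because Ivy is a knave and Xander is a knight.
- Ivy (knave) says "Leo is a liar" - this is FALSE (a lie) because Leo is a knight.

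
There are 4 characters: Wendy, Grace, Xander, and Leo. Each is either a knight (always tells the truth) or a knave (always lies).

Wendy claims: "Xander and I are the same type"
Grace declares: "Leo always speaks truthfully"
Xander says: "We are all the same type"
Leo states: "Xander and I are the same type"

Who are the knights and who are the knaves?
Wendy is a knight.
Grace is a knight.
Xander is a knight.
Leo is a knight.

Verification:
- Wendy (knight) says "Xander and I are the same type" - this is TRUE because Wendy is a knight and Xander is a knight.
- Grace (knight) says "Leo always speaks truthfully" - this is TRUE because Leo is a knight.
- Xander (knight) says "We are all the same type" - this is TRUE because Wendy, Grace, Xander, and Leo are knights.
- Leo (knight) says "Xander and I are the same type" - this is TRUE because Leo is a knight and Xander is a knight.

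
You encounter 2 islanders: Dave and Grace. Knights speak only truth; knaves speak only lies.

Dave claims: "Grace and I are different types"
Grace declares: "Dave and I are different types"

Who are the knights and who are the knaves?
Dave is a knave.
Grace is a knave.

Verification:
- Dave (knave) says "Grace and I are different types" - this is FALSE (a lie) because Dave is a knave and Grace is a knave.
- Grace (knave) says "Dave and I are different types" - this is FALSE (a lie) because Grace is a knave and Dave is a knave.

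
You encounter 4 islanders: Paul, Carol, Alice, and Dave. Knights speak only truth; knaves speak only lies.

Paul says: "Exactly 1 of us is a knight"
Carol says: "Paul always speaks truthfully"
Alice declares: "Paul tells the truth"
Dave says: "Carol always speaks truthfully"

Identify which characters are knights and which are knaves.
Paul is a knave.
Carol is a knave.
Alice is a knave.
Dave is a knave.

Verification:
- Paul (knave) says "Exactly 1 of us is a knight" - this is FALSE (a lie) because there are 0 knights.
- Carol (knave) says "Paul always speaks truthfully" - this is FALSE (a lie) because Paul is a knave.
- Alice (knave) says "Paul tells the truth" - this is FALSE (a lie) because Paul is a knave.
- Dave (knave) says "Carol always speaks truthfully" - this is FALSE (a lie) because Carol is a knave.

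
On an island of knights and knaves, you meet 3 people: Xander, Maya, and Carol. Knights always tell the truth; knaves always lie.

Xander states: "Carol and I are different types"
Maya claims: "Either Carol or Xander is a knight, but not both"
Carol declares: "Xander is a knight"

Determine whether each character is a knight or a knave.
Xander is a knave.
Maya is a knave.
Carol is a knave.

Verification:
- Xander (knave) says "Carol and I are different types" - this is FALSE (a lie) because Xander is a knave and Carol is a knave.
- Maya (knave) says "Either Carol or Xander is a knight, but not both" - this is FALSE (a lie) because Carol is a knave and Xander is a knave.
- Carol (knave) says "Xander is a knight" - this is FALSE (a lie) because Xander is a knave.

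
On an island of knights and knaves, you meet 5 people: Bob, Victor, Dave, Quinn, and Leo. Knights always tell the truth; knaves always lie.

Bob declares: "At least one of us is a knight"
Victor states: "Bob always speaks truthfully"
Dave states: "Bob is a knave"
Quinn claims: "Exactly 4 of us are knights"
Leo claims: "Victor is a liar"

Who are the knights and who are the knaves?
Bob is a knight.
Victor is a knight.
Dave is a knave.
Quinn is a knave.
Leo is a knave.

Verification:
- Bob (knight) says "At least one of us is a knight" - this is TRUE because Bob and Victor are knights.
- Victor (knight) says "Bob always speaks truthfully" - this is TRUE because Bob is a knight.
- Dave (knave) says "Bob is a knave" - this is FALSE (a lie) because Bob is a knight.
- Quinn (knave) says "Exactly 4 of us are knights" - this is FALSE (a lie) because there are 2 knights.
- Leo (knave) says "Victor is a liar" - this is FALSE (a lie) because Victor is a knight.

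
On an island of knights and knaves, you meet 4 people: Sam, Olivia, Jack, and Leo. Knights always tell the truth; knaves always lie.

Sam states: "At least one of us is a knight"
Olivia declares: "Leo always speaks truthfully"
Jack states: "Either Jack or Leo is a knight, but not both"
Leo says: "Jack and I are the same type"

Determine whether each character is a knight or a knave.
Sam is a knight.
Olivia is a knave.
Jack is a knight.
Leo is a knave.

Verification:
- Sam (knight) says "At least one of us is a knight" - this is TRUE because Sam and Jack are knights.
- Olivia (knave) says "Leo always speaks truthfully" - this is FALSE (a lie) because Leo is a knave.
- Jack (knight) says "Either Jack or Leo is a knight, but not both" - this is TRUE because Jack is a knight and Leo is a knave.
- Leo (knave) says "Jack and I are the same type" - this is FALSE (a lie) because Leo is a knave and Jack is a knight.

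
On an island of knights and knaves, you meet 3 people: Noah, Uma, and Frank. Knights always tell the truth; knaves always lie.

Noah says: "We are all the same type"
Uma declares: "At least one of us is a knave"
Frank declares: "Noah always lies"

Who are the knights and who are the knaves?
Noah is a knave.
Uma is a knight.
Frank is a knight.

Verification:
- Noah (knave) says "We are all the same type" - this is FALSE (a lie) because Uma and Frank are knights and Noah is a knave.
- Uma (knight) says "At least one of us is a knave" - this is TRUE because Noah is a knave.
- Frank (knight) says "Noah always lies" - this is TRUE because Noah is a knave.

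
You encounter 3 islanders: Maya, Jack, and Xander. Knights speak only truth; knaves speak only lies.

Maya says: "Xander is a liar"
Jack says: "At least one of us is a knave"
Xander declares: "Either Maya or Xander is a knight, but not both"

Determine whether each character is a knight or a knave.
Maya is a knave.
Jack is a knight.
Xander is a knight.

Verification:
- Maya (knave) says "Xander is a liar" - this is FALSE (a lie) because Xander is a knight.
- Jack (knight) says "At least one of us is a knave" - this is TRUE because Maya is a knave.
- Xander (knight) says "Either Maya or Xander is a knight, but not both" - this is TRUE because Maya is a knave and Xander is a knight.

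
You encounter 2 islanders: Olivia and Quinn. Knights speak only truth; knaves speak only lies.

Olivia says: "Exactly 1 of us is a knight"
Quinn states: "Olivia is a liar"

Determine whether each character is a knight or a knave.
Olivia is a knight.
Quinn is a knave.

Verification:
- Olivia (knight) says "Exactly 1 of us is a knight" - this is TRUE because there are 1 knights.
- Quinn (knave) says "Olivia is a liar" - this is FALSE (a lie) because Olivia is a knight.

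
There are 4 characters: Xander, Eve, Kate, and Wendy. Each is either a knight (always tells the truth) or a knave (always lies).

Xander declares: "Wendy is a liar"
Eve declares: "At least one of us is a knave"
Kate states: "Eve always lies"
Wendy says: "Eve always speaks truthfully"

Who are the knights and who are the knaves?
Xander is a knave.
Eve is a knight.
Kate is a knave.
Wendy is a knight.

Verification:
- Xander (knave) says "Wendy is a liar" - this is FALSE (a lie) because Wendy is a knight.
- Eve (knight) says "At least one of us is a knave" - this is TRUE because Xander and Kate are knaves.
- Kate (knave) says "Eve always lies" - this is FALSE (a lie) because Eve is a knight.
- Wendy (knight) says "Eve always speaks truthfully" - this is TRUE because Eve is a knight.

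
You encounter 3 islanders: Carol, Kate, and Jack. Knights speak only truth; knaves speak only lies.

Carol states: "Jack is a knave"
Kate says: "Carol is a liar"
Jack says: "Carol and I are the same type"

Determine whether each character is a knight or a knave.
Carol is a knight.
Kate is a knave.
Jack is a knave.

Verification:
- Carol (knight) says "Jack is a knave" - this is TRUE because Jack is a knave.
- Kate (knave) says "Carol is a liar" - this is FALSE (a lie) because Carol is a knight.
- Jack (knave) says "Carol and I are the same type" - this is FALSE (a lie) because Jack is a knave and Carol is a knight.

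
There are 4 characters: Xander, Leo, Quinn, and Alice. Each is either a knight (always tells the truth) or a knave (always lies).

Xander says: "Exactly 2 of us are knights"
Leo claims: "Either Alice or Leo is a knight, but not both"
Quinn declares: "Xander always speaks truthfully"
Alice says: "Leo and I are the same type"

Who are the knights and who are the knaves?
Xander is a knave.
Leo is a knight.
Quinn is a knave.
Alice is a knave.

Verification:
- Xander (knave) says "Exactly 2 of us are knights" - this is FALSE (a lie) because there are 1 knights.
- Leo (knight) says "Either Alice or Leo is a knight, but not both" - this is TRUE because Alice is a knave and Leo is a knight.
- Quinn (knave) says "Xander always speaks truthfully" - this is FALSE (a lie) because Xander is a knave.
- Alice (knave) says "Leo and I are the same type" - this is FALSE (a lie) because Alice is a knave and Leo is a knight.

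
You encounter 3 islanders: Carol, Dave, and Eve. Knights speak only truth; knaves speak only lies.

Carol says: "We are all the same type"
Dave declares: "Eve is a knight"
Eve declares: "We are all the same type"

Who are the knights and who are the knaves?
Carol is a knight.
Dave is a knight.
Eve is a knight.

Verification:
- Carol (knight) says "We are all the same type" - this is TRUE because Carol, Dave, and Eve are knights.
- Dave (knight) says "Eve is a knight" - this is TRUE because Eve is a knight.
- Eve (knight) says "We are all the same type" - this is TRUE because Carol, Dave, and Eve are knights.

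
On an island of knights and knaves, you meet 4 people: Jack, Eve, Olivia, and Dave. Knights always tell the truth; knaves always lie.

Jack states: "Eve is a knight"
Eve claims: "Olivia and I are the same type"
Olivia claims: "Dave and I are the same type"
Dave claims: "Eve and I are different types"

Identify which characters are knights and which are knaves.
Jack is a knave.
Eve is a knave.
Olivia is a knight.
Dave is a knight.

Verification:
- Jack (knave) says "Eve is a knight" - this is FALSE (a lie) because Eve is a knave.
- Eve (knave) says "Olivia and I are the same type" - this is FALSE (a lie) because Eve is a knave and Olivia is a knight.
- Olivia (knight) says "Dave and I are the same type" - this is TRUE because Olivia is a knight and Dave is a knight.
- Dave (knight) says "Eve and I are different types" - this is TRUE because Dave is a knight and Eve is a knave.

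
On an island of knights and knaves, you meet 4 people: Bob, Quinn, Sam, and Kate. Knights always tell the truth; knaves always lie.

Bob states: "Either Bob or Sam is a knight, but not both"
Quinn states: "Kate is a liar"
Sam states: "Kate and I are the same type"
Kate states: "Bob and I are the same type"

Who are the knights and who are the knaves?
Bob is a knight.
Quinn is a knave.
Sam is a knave.
Kate is a knight.

Verification:
- Bob (knight) says "Either Bob or Sam is a knight, but not both" - this is TRUE because Bob is a knight and Sam is a knave.
- Quinn (knave) says "Kate is a liar" - this is FALSE (a lie) because Kate is a knight.
- Sam (knave) says "Kate and I are the same type" - this is FALSE (a lie) because Sam is a knave and Kate is a knight.
- Kate (knight) says "Bob and I are the same type" - this is TRUE because Kate is a knight and Bob is a knight.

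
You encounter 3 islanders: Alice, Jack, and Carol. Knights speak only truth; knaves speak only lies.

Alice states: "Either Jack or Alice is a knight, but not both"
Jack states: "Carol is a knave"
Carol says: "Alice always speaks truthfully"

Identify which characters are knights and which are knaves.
Alice is a knight.
Jack is a knave.
Carol is a knight.

Verification:
- Alice (knight) says "Either Jack or Alice is a knight, but not both" - this is TRUE because Jack is a knave and Alice is a knight.
- Jack (knave) says "Carol is a knave" - this is FALSE (a lie) because Carol is a knight.
- Carol (knight) says "Alice always speaks truthfully" - this is TRUE because Alice is a knight.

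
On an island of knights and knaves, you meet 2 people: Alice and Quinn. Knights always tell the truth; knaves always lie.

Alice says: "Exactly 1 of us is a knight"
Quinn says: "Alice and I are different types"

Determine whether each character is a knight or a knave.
Alice is a knave.
Quinn is a knave.

Verification:
- Alice (knave) says "Exactly 1 of us is a knight" - this is FALSE (a lie) because there are 0 knights.
- Quinn (knave) says "Alice and I are different types" - this is FALSE (a lie) because Quinn is a knave and Alice is a knave.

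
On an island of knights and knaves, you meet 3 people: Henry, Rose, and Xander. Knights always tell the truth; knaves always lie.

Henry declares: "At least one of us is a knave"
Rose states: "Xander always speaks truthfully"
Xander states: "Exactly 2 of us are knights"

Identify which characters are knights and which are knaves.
Henry is a knight.
Rose is a knave.
Xander is a knave.

Verification:
- Henry (knight) says "At least one of us is a knave" - this is TRUE because Rose and Xander are knaves.
- Rose (knave) says "Xander always speaks truthfully" - this is FALSE (a lie) because Xander is a knave.
- Xander (knave) says "Exactly 2 of us are knights" - this is FALSE (a lie) because there are 1 knights.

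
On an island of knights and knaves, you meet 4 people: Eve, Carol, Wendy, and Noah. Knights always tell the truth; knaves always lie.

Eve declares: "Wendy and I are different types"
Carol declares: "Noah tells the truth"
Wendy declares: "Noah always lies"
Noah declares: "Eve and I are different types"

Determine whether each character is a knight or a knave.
Eve is a knave.
Carol is a knight.
Wendy is a knave.
Noah is a knight.

Verification:
- Eve (knave) says "Wendy and I are different types" - this is FALSE (a lie) because Eve is a knave and Wendy is a knave.
- Carol (knight) says "Noah tells the truth" - this is TRUE because Noah is a knight.
- Wendy (knave) says "Noah always lies" - this is FALSE (a lie) because Noah is a knight.
- Noah (knight) says "Eve and I are different types" - this is TRUE because Noah is a knight and Eve is a knave.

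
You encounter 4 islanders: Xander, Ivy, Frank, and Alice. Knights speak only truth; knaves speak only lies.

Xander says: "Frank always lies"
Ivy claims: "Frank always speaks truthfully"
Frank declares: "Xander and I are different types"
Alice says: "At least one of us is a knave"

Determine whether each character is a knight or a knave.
Xander is a knave.
Ivy is a knight.
Frank is a knight.
Alice is a knight.

Verification:
- Xander (knave) says "Frank always lies" - this is FALSE (a lie) because Frank is a knight.
- Ivy (knight) says "Frank always speaks truthfully" - this is TRUE because Frank is a knight.
- Frank (knight) says "Xander and I are different types" - this is TRUE because Frank is a knight and Xander is a knave.
- Alice (knight) says "At least one of us is a knave" - this is TRUE because Xander is a knave.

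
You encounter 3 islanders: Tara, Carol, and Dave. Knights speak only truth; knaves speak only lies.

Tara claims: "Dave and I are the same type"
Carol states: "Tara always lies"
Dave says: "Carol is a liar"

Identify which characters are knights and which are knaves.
Tara is a knight.
Carol is a knave.
Dave is a knight.

Verification:
- Tara (knight) says "Dave and I are the same type" - this is TRUE because Tara is a knight and Dave is a knight.
- Carol (knave) says "Tara always lies" - this is FALSE (a lie) because Tara is a knight.
- Dave (knight) says "Carol is a liar" - this is TRUE because Carol is a knave.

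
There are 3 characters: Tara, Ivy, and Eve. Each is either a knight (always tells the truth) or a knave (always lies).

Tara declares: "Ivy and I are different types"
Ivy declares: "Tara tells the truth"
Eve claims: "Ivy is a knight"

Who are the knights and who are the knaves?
Tara is a knave.
Ivy is a knave.
Eve is a knave.

Verification:
- Tara (knave) says "Ivy and I are different types" - this is FALSE (a lie) because Tara is a knave and Ivy is a knave.
- Ivy (knave) says "Tara tells the truth" - this is FALSE (a lie) because Tara is a knave.
- Eve (knave) says "Ivy is a knight" - this is FALSE (a lie) because Ivy is a knave.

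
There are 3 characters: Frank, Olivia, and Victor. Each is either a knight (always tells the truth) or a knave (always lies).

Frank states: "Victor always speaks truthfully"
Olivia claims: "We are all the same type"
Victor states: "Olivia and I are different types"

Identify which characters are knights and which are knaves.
Frank is a knight.
Olivia is a knave.
Victor is a knight.

Verification:
- Frank (knight) says "Victor always speaks truthfully" - this is TRUE because Victor is a knight.
- Olivia (knave) says "We are all the same type" - this is FALSE (a lie) because Frank and Victor are knights and Olivia is a knave.
- Victor (knight) says "Olivia and I are different types" - this is TRUE because Victor is a knight and Olivia is a knave.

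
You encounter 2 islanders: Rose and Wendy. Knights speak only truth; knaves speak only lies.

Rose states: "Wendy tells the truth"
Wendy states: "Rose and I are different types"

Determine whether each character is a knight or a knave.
Rose is a knave.
Wendy is a knave.

Verification:
- Rose (knave) says "Wendy tells the truth" - this is FALSE (a lie) because Wendy is a knave.
- Wendy (knave) says "Rose and I are different types" - this is FALSE (a lie) because Wendy is a knave and Rose is a knave.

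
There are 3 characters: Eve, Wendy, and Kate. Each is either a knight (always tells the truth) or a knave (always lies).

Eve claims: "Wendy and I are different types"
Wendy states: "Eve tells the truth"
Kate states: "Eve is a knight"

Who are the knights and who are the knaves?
Eve is a knave.
Wendy is a knave.
Kate is a knave.

Verification:
- Eve (knave) says "Wendy and I are different types" - this is FALSE (a lie) because Eve is a knave and Wendy is a knave.
- Wendy (knave) says "Eve tells the truth" - this is FALSE (a lie) because Eve is a knave.
- Kate (knave) says "Eve is a knight" - this is FALSE (a lie) because Eve is a knave.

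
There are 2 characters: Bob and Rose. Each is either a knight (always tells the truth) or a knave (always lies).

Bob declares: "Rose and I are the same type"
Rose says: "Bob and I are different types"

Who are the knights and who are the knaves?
Bob is a knave.
Rose is a knight.

Verification:
- Bob (knave) says "Rose and I are the same type" - this is FALSE (a lie) because Bob is a knave and Rose is a knight.
- Rose (knight) says "Bob and I are different types" - this is TRUE because Rose is a knight and Bob is a knave.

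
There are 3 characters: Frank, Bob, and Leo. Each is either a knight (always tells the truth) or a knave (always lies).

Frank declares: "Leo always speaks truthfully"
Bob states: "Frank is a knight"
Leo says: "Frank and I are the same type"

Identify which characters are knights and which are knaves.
Frank is a knight.
Bob is a knight.
Leo is a knight.

Verification:
- Frank (knight) says "Leo always speaks truthfully" - this is TRUE because Leo is a knight.
- Bob (knight) says "Frank is a knight" - this is TRUE because Frank is a knight.
- Leo (knight) says "Frank and I are the same type" - this is TRUE because Leo is a knight and Frank is a knight.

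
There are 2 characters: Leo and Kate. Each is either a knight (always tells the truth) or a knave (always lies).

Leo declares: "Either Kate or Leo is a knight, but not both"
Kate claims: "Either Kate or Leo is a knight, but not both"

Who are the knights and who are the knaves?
Leo is a knave.
Kate is a knave.

Verification:
- Leo (knave) says "Either Kate or Leo is a knight, but not both" - this is FALSE (a lie) because Kate is a knave and Leo is a knave.
- Kate (knave) says "Either Kate or Leo is a knight, but not both" - this is FALSE (a lie) because Kate is a knave and Leo is a knave.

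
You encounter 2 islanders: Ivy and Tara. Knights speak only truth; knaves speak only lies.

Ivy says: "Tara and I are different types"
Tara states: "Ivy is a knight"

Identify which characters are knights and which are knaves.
Ivy is a knave.
Tara is a knave.

Verification:
- Ivy (knave) says "Tara and I are different types" - this is FALSE (a lie) because Ivy is a knave and Tara is a knave.
- Tara (knave) says "Ivy is a knight" - this is FALSE (a lie) because Ivy is a knave.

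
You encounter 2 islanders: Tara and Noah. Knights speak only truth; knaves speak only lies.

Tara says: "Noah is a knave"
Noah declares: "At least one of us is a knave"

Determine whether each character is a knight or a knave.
Tara is a knave.
Noah is a knight.

Verification:
- Tara (knave) says "Noah is a knave" - this is FALSE (a lie) because Noah is a knight.
- Noah (knight) says "At least one of us is a knave" - this is TRUE because Tara is a knave.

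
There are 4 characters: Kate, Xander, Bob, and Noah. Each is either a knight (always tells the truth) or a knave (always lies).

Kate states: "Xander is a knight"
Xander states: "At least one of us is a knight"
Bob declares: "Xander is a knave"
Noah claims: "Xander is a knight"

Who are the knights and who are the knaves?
Kate is a knight.
Xander is a knight.
Bob is a knave.
Noah is a knight.

Verification:
- Kate (knight) says "Xander is a knight" - this is TRUE because Xander is a knight.
- Xander (knight) says "At least one of us is a knight" - this is TRUE because Kate, Xander, and Noah are knights.
- Bob (knave) says "Xander is a knave" - this is FALSE (a lie) because Xander is a knight.
- Noah (knight) says "Xander is a knight" - this is TRUE because Xander is a knight.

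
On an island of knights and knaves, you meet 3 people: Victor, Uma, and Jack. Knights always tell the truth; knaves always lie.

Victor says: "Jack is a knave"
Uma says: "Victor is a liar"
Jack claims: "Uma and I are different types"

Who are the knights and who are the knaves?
Victor is a knight.
Uma is a knave.
Jack is a knave.

Verification:
- Victor (knight) says "Jack is a knave" - this is TRUE because Jack is a knave.
- Uma (knave) says "Victor is a liar" - this is FALSE (a lie) because Victor is a knight.
- Jack (knave) says "Uma and I are different types" - this is FALSE (a lie) because Jack is a knave and Uma is a knave.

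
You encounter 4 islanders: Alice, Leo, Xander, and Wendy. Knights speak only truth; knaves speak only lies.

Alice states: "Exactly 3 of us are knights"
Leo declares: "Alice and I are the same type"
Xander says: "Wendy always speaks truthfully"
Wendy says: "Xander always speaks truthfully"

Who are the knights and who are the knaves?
Alice is a knight.
Leo is a knave.
Xander is a knight.
Wendy is a knight.

Verification:
- Alice (knight) says "Exactly 3 of us are knights" - this is TRUE because there are 3 knights.
- Leo (knave) says "Alice and I are the same type" - this is FALSE (a lie) because Leo is a knave and Alice is a knight.
- Xander (knight) says "Wendy always speaks truthfully" - this is TRUE because Wendy is a knight.
- Wendy (knight) says "Xander always speaks truthfully" - this is TRUE because Xander is a knight.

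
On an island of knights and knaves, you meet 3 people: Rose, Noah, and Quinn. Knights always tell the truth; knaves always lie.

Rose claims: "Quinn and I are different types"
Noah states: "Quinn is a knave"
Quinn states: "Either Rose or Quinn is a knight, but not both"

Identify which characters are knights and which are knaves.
Rose is a knave.
Noah is a knight.
Quinn is a knave.

Verification:
- Rose (knave) says "Quinn and I are different types" - this is FALSE (a lie) because Rose is a knave and Quinn is a knave.
- Noah (knight) says "Quinn is a knave" - this is TRUE because Quinn is a knave.
- Quinn (knave) says "Either Rose or Quinn is a knight, but not both" - this is FALSE (a lie) because Rose is a knave and Quinn is a knave.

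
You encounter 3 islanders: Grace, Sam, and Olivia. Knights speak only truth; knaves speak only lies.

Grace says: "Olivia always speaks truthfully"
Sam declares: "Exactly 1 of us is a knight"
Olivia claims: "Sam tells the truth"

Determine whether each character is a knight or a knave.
Grace is a knave.
Sam is a knave.
Olivia is a knave.

Verification:
- Grace (knave) says "Olivia always speaks truthfully" - this is FALSE (a lie) because Olivia is a knave.
- Sam (knave) says "Exactly 1 of us is a knight" - this is FALSE (a lie) because there are 0 knights.
- Olivia (knave) says "Sam tells the truth" - this is FALSE (a lie) because Sam is a knave.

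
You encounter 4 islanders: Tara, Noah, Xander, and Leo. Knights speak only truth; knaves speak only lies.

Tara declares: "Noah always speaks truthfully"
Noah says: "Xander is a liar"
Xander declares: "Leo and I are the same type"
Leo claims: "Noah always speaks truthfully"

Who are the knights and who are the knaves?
Tara is a knight.
Noah is a knight.
Xander is a knave.
Leo is a knight.

Verification:
- Tara (knight) says "Noah always speaks truthfully" - this is TRUE because Noah is a knight.
- Noah (knight) says "Xander is a liar" - this is TRUE because Xander is a knave.
- Xander (knave) says "Leo and I are the same type" - this is FALSE (a lie) because Xander is a knave and Leo is a knight.
- Leo (knight) says "Noah always speaks truthfully" - this is TRUE because Noah is a knight.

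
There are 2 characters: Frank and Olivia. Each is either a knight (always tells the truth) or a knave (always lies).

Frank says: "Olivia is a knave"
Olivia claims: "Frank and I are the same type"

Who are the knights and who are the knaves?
Frank is a knight.
Olivia is a knave.

Verification:
- Frank (knight) says "Olivia is a knave" - this is TRUE because Olivia is a knave.
- Olivia (knave) says "Frank and I are the same type" - this is FALSE (a lie) because Olivia is a knave and Frank is a knight.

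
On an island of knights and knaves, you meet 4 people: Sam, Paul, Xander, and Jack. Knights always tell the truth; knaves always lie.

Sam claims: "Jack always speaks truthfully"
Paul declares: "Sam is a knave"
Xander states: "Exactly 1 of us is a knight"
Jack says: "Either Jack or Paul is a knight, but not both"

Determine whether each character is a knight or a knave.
Sam is a knight.
Paul is a knave.
Xander is a knave.
Jack is a knight.

Verification:
- Sam (knight) says "Jack always speaks truthfully" - this is TRUE because Jack is a knight.
- Paul (knave) says "Sam is a knave" - this is FALSE (a lie) because Sam is a knight.
- Xander (knave) says "Exactly 1 of us is a knight" - this is FALSE (a lie) because there are 2 knights.
- Jack (knight) says "Either Jack or Paul is a knight, but not both" - this is TRUE because Jack is a knight and Paul is a knave.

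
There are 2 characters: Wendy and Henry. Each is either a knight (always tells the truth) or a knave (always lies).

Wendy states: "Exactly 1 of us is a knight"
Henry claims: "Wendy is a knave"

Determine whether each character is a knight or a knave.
Wendy is a knight.
Henry is a knave.

Verification:
- Wendy (knight) says "Exactly 1 of us is a knight" - this is TRUE because there are 1 knights.
- Henry (knave) says "Wendy is a knave" - this is FALSE (a lie) because Wendy is a knight.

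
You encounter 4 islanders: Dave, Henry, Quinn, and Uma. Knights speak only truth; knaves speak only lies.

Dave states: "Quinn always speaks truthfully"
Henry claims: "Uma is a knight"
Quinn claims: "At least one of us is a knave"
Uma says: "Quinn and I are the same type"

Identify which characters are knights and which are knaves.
Dave is a knight.
Henry is a knave.
Quinn is a knight.
Uma is a knave.

Verification:
- Dave (knight) says "Quinn always speaks truthfully" - this is TRUE because Quinn is a knight.
- Henry (knave) says "Uma is a knight" - this is FALSE (a lie) because Uma is a knave.
- Quinn (knight) says "At least one of us is a knave" - this is TRUE because Henry and Uma are knaves.
- Uma (knave) says "Quinn and I are the same type" - this is FALSE (a lie) because Uma is a knave and Quinn is a knight.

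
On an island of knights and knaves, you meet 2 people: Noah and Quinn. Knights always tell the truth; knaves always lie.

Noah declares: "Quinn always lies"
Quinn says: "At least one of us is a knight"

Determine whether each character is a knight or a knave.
Noah is a knave.
Quinn is a knight.

Verification:
- Noah (knave) says "Quinn always lies" - this is FALSE (a lie) because Quinn is a knight.
- Quinn (knight) says "At least one of us is a knight" - this is TRUE because Quinn is a knight.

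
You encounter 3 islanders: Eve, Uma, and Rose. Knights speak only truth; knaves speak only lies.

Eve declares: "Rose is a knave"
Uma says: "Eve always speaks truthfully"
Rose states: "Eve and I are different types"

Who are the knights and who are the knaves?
Eve is a knave.
Uma is a knave.
Rose is a knight.

Verification:
- Eve (knave) says "Rose is a knave" - this is FALSE (a lie) because Rose is a knight.
- Uma (knave) says "Eve always speaks truthfully" - this is FALSE (a lie) because Eve is a knave.
- Rose (knight) says "Eve and I are different types" - this is TRUE because Rose is a knight and Eve is a knave.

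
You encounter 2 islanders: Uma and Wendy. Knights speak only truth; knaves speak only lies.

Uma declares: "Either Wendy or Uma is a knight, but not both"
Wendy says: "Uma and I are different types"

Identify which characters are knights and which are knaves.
Uma is a knave.
Wendy is a knave.

Verification:
- Uma (knave) says "Either Wendy or Uma is a knight, but not both" - this is FALSE (a lie) because Wendy is a knave and Uma is a knave.
- Wendy (knave) says "Uma and I are different types" - this is FALSE (a lie) because Wendy is a knave and Uma is a knave.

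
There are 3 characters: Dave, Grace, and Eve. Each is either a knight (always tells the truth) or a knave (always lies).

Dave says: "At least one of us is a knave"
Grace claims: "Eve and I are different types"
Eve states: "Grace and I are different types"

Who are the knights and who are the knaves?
Dave is a knight.
Grace is a knave.
Eve is a knave.

Verification:
- Dave (knight) says "At least one of us is a knave" - this is TRUE because Grace and Eve are knaves.
- Grace (knave) says "Eve and I are different types" - this is FALSE (a lie) because Grace is a knave and Eve is a knave.
- Eve (knave) says "Grace and I are different types" - this is FALSE (a lie) because Eve is a knave and Grace is a knave.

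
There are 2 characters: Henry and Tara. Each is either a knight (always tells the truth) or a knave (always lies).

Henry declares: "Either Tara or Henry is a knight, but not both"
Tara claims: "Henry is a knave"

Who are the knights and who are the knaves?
Henry is a knight.
Tara is a knave.

Verification:
- Henry (knight) says "Either Tara or Henry is a knight, but not both" - this is TRUE because Tara is a knave and Henry is a knight.
- Tara (knave) says "Henry is a knave" - this is FALSE (a lie) because Henry is a knight.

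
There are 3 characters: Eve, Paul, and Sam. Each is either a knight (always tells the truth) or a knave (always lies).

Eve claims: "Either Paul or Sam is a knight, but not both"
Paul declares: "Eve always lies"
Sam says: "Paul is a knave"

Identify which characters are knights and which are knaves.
Eve is a knight.
Paul is a knave.
Sam is a knight.

Verification:
- Eve (knight) says "Either Paul or Sam is a knight, but not both" - this is TRUE because Paul is a knave and Sam is a knight.
- Paul (knave) says "Eve always lies" - this is FALSE (a lie) because Eve is a knight.
- Sam (knight) says "Paul is a knave" - this is TRUE because Paul is a knave.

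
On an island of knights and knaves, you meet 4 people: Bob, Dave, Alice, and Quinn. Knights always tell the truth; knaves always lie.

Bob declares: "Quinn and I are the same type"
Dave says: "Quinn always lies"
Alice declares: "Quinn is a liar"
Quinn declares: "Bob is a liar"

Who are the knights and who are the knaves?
Bob is a knave.
Dave is a knave.
Alice is a knave.
Quinn is a knight.

Verification:
- Bob (knave) says "Quinn and I are the same type" - this is FALSE (a lie) because Bob is a knave and Quinn is a knight.
- Dave (knave) says "Quinn always lies" - this is FALSE (a lie) because Quinn is a knight.
- Alice (knave) says "Quinn is a liar" - this is FALSE (a lie) because Quinn is a knight.
- Quinn (knight) says "Bob is a liar" - this is TRUE because Bob is a knave.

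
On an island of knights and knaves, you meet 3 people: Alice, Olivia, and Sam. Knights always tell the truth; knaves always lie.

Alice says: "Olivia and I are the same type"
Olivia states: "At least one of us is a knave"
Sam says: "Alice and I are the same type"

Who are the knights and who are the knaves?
Alice is a knight.
Olivia is a knight.
Sam is a knave.

Verification:
- Alice (knight) says "Olivia and I are the same type" - this is TRUE because Alice is a knight and Olivia is a knight.
- Olivia (knight) says "At least one of us is a knave" - this is TRUE because Sam is a knave.
- Sam (knave) says "Alice and I are the same type" - this is FALSE (a lie) because Sam is a knave and Alice is a knight.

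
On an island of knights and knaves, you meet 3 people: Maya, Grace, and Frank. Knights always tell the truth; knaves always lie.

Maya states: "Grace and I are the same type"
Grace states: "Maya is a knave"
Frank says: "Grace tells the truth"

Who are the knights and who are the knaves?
Maya is a knave.
Grace is a knight.
Frank is a knight.

Verification:
- Maya (knave) says "Grace and I are the same type" - this is FALSE (a lie) because Maya is a knave and Grace is a knight.
- Grace (knight) says "Maya is a knave" - this is TRUE because Maya is a knave.
- Frank (knight) says "Grace tells the truth" - this is TRUE because Grace is a knight.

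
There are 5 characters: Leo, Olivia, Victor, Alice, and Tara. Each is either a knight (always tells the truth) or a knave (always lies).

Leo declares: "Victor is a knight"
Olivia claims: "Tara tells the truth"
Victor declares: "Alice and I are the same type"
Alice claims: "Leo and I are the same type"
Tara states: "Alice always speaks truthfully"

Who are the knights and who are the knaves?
Leo is a knight.
Olivia is a knight.
Victor is a knight.
Alice is a knight.
Tara is a knight.

Verification:
- Leo (knight) says "Victor is a knight" - this is TRUE because Victor is a knight.
- Olivia (knight) says "Tara tells the truth" - this is TRUE because Tara is a knight.
- Victor (knight) says "Alice and I are the same type" - this is TRUE because Victor is a knight and Alice is a knight.
- Alice (knight) says "Leo and I are the same type" - this is TRUE because Alice is a knight and Leo is a knight.
- Tara (knight) says "Alice always speaks truthfully" - this is TRUE because Alice is a knight.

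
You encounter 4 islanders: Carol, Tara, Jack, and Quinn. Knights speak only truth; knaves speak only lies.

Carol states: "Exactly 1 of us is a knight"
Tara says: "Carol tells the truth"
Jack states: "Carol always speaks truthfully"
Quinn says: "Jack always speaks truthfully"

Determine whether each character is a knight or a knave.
Carol is a knave.
Tara is a knave.
Jack is a knave.
Quinn is a knave.

Verification:
- Carol (knave) says "Exactly 1 of us is a knight" - this is FALSE (a lie) because there are 0 knights.
- Tara (knave) says "Carol tells the truth" - this is FALSE (a lie) because Carol is a knave.
- Jack (knave) says "Carol always speaks truthfully" - this is FALSE (a lie) because Carol is a knave.
- Quinn (knave) says "Jack always speaks truthfully" - this is FALSE (a lie) because Jack is a knave.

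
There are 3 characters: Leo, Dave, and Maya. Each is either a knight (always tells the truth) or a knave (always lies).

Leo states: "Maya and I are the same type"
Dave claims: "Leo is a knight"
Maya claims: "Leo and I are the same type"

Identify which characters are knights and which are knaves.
Leo is a knight.
Dave is a knight.
Maya is a knight.

Verification:
- Leo (knight) says "Maya and I are the same type" - this is TRUE because Leo is a knight and Maya is a knight.
- Dave (knight) says "Leo is a knight" - this is TRUE because Leo is a knight.
- Maya (knight) says "Leo and I are the same type" - this is TRUE because Maya is a knight and Leo is a knight.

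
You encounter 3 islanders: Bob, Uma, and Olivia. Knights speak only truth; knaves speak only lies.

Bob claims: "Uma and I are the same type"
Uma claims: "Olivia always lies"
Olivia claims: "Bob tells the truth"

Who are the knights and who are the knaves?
Bob is a knave.
Uma is a knight.
Olivia is a knave.

Verification:
- Bob (knave) says "Uma and I are the same type" - this is FALSE (a lie) because Bob is a knave and Uma is a knight.
- Uma (knight) says "Olivia always lies" - this is TRUE because Olivia is a knave.
- Olivia (knave) says "Bob tells the truth" - this is FALSE (a lie) because Bob is a knave.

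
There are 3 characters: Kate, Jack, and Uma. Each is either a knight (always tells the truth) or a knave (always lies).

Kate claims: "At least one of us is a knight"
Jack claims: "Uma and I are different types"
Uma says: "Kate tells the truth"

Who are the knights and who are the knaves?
Kate is a knave.
Jack is a knave.
Uma is a knave.

Verification:
- Kate (knave) says "At least one of us is a knight" - this is FALSE (a lie) because no one is a knight.
- Jack (knave) says "Uma and I are different types" - this is FALSE (a lie) because Jack is a knave and Uma is a knave.
- Uma (knave) says "Kate tells the truth" - this is FALSE (a lie) because Kate is a knave.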